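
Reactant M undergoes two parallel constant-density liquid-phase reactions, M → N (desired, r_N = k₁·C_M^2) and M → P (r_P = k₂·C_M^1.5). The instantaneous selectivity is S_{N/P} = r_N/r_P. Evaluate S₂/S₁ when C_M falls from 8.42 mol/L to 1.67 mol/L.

0.445

S_{N/P} = (k₁/k₂)·C_M^0.5, so S₂/S₁ = (C_{M,2}/C_{M,1})^0.5.
= (1.67/8.42)^0.5 = (0.1983)^0.5 = 0.445.
Selectivity toward N falls as C_M falls — high-concentration operation is favoured.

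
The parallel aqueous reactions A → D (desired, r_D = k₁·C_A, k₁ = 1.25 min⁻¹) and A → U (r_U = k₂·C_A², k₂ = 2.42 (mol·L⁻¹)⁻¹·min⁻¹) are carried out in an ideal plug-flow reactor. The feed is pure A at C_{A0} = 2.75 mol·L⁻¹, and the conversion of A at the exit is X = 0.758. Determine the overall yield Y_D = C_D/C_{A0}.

0.191

C_A = C_{A0}(1−X) = 0.6655 mol·L⁻¹.
Along a PFR/batch, dC_D/dC_A = −r_D/(r_D+r_U) = −k₁/(k₁+k₂·C_A).
Integrating from C_{A0} to C_A: C_D = (1.25/2.42)·ln[(1.25+2.42·2.75)/(1.25+2.42·0.665)] = 0.5165·ln(7.905/2.861) = 0.5250 mol·L⁻¹.
Y_D = C_D/C_{A0} = 0.5250/2.75 = 0.191.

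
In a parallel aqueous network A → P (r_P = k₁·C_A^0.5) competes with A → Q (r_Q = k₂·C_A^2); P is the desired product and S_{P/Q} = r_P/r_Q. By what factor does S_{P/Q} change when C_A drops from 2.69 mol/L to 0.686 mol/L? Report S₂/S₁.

S_{P/Q} = (k₁/k₂)·C_A^-1.5, so S₂/S₁ = (C_{A,2}/C_{A,1})^-1.5.
= (0.686/2.69)^(-1.5) = (0.2550)^(-1.5) = 7.77.
Selectivity toward P rises as C_A falls — low-concentration operation is favoured.

7.77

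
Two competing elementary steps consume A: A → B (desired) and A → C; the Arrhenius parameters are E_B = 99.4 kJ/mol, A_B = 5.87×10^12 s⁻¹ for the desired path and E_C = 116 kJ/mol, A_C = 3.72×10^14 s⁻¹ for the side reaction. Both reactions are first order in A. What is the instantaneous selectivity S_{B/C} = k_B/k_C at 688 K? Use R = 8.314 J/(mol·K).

0.287

k_B/k_C = (A_B/A_C)·exp[−(E_B−E_C)/(RT)] = (A_B/A_C)·exp[(E_C−E_B)/(RT)].
(E_C−E_B)/(RT) = (116−99.4)×10³/(8.314×688) = 16600/5720 = 2.902.
k_B/k_C = (5.87×10^12/3.72×10^14)·exp(2.902) = 0.01578 × 18.21 = 0.287.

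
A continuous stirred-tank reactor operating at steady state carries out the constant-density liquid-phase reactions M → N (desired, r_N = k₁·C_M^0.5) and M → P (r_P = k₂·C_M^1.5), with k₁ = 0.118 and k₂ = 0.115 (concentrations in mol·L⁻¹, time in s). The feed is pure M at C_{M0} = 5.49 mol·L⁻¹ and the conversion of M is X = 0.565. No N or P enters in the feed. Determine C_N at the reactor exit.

Exit C_M = C_{M0}(1−X) = 5.49×0.435 = 2.388 mol·L⁻¹.
In a CSTR the entire volume is at exit conditions, so r_N = 0.118×2.388^0.5 = 0.1824 and r_P = 0.115×2.388^1.5 = 0.4244.
Fraction of consumed M going to N: r_N/(r_N+r_P) = 0.3005.
C_N = 0.3005·C_{M0}·X = 0.3005×5.49×0.565 = 0.932 mol·L⁻¹.

0.932 mol·L⁻¹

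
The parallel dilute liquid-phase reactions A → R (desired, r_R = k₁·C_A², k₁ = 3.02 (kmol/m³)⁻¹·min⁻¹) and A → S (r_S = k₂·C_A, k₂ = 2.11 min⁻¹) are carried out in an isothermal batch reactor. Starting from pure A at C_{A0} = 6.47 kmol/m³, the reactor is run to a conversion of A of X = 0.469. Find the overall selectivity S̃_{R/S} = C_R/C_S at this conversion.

C_A = C_{A0}(1−X) = 3.436 kmol/m³.
Along a PFR/batch, dC_S/dC_A = −r_S/(r_R+r_S) = −k₂/(k₂+k₁·C_A).
Integrating from C_{A0} to C_A: C_S = (2.11/3.02)·ln[(2.11+3.02·6.47)/(2.11+3.02·3.44)] = 0.6987·ln(21.65/12.49) = 0.3846 kmol/m³.
Then C_R = (C_{A0}−C_A) − C_S = 3.034 − 0.3846 = 2.650 kmol/m³.
S̃_{R/S} = C_R/C_S = 2.650/0.3846 = 6.89.

6.89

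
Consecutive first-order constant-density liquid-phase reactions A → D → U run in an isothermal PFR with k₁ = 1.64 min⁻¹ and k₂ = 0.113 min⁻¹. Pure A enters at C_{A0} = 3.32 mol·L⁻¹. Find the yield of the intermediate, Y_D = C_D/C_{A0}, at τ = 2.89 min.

0.765

Solving the coupled first-order balances gives C_D(τ) = [k₁/(k₂−k₁)]·C_{A0}·(e^(−k₁τ) − e^(−k₂τ)).
e^(−k₁τ) = e^(−1.64×2.89) = e^(−4.740) = 0.008742; e^(−k₂τ) = e^(−0.3266) = 0.7214.
C_D = 1.64×3.32/(0.113−1.64) × (0.008742−0.7214) = (-3.566)×(-0.7127) = 2.541 mol·L⁻¹.
Y_D = C_D/C_{A0} = 2.541/3.32 = 0.765.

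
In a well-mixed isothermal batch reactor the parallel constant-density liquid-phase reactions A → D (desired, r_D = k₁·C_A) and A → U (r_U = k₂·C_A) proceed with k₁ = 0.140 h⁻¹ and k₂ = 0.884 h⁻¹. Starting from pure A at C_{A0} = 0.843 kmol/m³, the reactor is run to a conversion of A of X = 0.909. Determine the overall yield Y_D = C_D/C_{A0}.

0.124

C_A = C_{A0}(1−X) = 0.07671 kmol/m³.
Both paths are first order in A, so the instantaneous fraction to D is constant: dC_D/d(−C_A) = k₁/(k₁+k₂) = 0.1367.
C_D = 0.1367·(C_{A0}−C_A) = 0.1367×0.7663 = 0.105 kmol/m³.
Y_D = C_D/C_{A0} = 0.1048/0.843 = 0.124.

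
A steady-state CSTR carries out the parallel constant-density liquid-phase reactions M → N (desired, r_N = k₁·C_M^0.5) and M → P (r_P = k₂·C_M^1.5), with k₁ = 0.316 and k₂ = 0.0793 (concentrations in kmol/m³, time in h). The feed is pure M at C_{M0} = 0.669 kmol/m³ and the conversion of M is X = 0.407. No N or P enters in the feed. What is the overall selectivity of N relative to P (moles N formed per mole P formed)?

10.0

Exit C_M = C_{M0}(1−X) = 0.669×0.593 = 0.3967 kmol/m³.
In a CSTR the entire volume is at exit conditions, so r_N = 0.316×0.3967^0.5 = 0.1990 and r_P = 0.0793×0.3967^1.5 = 0.01982.
Overall selectivity = C_N/C_P = r_Nτ/(r_Pτ) = r_N/r_P = 10.0.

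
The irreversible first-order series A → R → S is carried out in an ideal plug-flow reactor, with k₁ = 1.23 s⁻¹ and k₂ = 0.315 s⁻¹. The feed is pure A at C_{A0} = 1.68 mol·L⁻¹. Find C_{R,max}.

1.05 mol·L⁻¹

At the optimum, C_{R,max}/C_{A0} = (k₁/k₂)^[k₂/(k₂−k₁)].
= (1.23/0.315)^(0.315/(0.315−1.23)) = (3.905)^(-0.3443) = 0.6257.
C_{R,max} = 0.6257×1.68 = 1.05 mol·L⁻¹.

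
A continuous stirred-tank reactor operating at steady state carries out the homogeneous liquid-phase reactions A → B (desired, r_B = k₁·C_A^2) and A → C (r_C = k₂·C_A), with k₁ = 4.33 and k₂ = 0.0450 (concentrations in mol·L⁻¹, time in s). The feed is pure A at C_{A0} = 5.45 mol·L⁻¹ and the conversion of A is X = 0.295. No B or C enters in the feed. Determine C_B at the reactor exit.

Exit C_A = C_{A0}(1−X) = 5.45×0.705 = 3.842 mol·L⁻¹.
A CSTR operates uniformly at the exit composition, giving r_B = 63.92 and r_C = 0.1729 (each k·C_A^n at C_A = 3.842).
Fraction of consumed A going to B: r_B/(r_B+r_C) = 0.9973.
C_B = 0.9973·C_{A0}·X = 0.9973×5.45×0.295 = 1.60 mol·L⁻¹.

1.60 mol·L⁻¹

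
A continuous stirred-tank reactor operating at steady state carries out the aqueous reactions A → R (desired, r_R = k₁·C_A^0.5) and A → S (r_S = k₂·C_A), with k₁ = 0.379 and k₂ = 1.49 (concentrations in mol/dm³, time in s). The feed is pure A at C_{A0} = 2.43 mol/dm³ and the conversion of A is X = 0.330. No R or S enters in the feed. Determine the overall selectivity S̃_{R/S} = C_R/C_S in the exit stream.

0.199

Exit C_A = C_{A0}(1−X) = 2.43×0.670 = 1.628 mol/dm³.
In a CSTR the entire volume is at exit conditions, so r_R = 0.379×1.628^0.5 = 0.4836 and r_S = 1.49×1.628 = 2.426.
Overall selectivity = C_R/C_S = r_Rτ/(r_Sτ) = r_R/r_S = 0.199.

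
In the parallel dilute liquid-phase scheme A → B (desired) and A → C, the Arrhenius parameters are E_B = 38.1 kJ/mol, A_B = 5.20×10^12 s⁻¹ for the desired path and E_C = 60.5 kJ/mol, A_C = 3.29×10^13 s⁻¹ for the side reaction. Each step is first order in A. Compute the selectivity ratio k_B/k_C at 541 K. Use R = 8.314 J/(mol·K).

23.0

Since both paths have the same order in A, the concentration cancels and S_{B/C} = k_B/k_C = (A_B/A_C)·exp[(E_C−E_B)/(RT)].
(E_C−E_B)/(RT) = (60.5−38.1)×10³/(8.314×541) = 22400/4498 = 4.980.
k_B/k_C = (5.20×10^12/3.29×10^13)·exp(4.980) = 0.1581 × 145.5 = 23.0.
Since E_B < E_C, lowering the temperature improves selectivity toward B.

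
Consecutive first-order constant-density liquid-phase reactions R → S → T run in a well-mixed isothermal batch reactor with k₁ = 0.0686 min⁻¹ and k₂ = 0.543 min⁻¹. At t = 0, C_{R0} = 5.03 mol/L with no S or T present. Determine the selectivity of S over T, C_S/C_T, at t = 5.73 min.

0.390

For first-order series with pure R initially, C_S(t) = k₁C_{R0}/(k₂−k₁)·(e^(−k₁t) − e^(−k₂t)).
e^(−k₁t) = e^(−0.0686×5.73) = e^(−0.3931) = 0.6750; e^(−k₂t) = e^(−3.111) = 0.04454.
C_S = 0.0686×5.03/(0.543−0.0686) × (0.6750−0.04454) = 0.7274×0.6304 = 0.4586 mol/L.
C_R = C_{R0}e^(−k₁t) = 3.395 mol/L, so C_T = C_{R0}−C_R−C_S = 1.176 mol/L; C_S/C_T = 0.390.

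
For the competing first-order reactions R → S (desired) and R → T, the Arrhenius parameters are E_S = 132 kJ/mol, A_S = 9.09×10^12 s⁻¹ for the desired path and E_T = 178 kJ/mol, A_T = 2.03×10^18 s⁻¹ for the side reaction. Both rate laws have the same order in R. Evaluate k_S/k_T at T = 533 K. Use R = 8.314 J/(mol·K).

0.144

k_S/k_T = (A_S/A_T)·exp[−(E_S−E_T)/(RT)] = (A_S/A_T)·exp[(E_T−E_S)/(RT)].
(E_T−E_S)/(RT) = (178−132)×10³/(8.314×533) = 46000/4431 = 10.38.
k_S/k_T = (9.09×10^12/2.03×10^18)·exp(10.38) = 4.478×10^-6 × 32227 = 0.144.
Since E_S < E_T, lowering the temperature improves selectivity toward S.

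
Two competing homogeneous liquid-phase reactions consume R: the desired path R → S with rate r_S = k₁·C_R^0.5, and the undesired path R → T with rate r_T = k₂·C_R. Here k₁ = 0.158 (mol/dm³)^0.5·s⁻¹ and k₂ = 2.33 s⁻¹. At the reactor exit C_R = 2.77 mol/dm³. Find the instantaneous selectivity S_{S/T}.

S_{S/T} = r_S/r_T = (k₁·C_R^0.5)/(k₂·C_R) = (k₁/k₂)·C_R^-0.5.
= (0.158×2.770^0.5) / (2.33×2.770) = 0.2630/6.454 = 0.0407.

0.0407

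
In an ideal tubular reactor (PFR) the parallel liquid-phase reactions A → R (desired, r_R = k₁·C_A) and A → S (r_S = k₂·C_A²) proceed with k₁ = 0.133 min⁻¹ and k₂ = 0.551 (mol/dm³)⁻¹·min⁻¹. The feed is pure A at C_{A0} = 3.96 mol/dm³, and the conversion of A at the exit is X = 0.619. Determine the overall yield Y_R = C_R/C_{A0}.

0.0534

C_A = C_{A0}(1−X) = 1.509 mol/dm³.
Along a PFR/batch, dC_R/dC_A = −r_R/(r_R+r_S) = −k₁/(k₁+k₂·C_A).
Integrating from C_{A0} to C_A: C_R = (0.133/0.551)·ln[(0.133+0.551·3.96)/(0.133+0.551·1.51)] = 0.2414·ln(2.315/0.9643) = 0.2114 mol/dm³.
Y_R = C_R/C_{A0} = 0.2114/3.96 = 0.0534.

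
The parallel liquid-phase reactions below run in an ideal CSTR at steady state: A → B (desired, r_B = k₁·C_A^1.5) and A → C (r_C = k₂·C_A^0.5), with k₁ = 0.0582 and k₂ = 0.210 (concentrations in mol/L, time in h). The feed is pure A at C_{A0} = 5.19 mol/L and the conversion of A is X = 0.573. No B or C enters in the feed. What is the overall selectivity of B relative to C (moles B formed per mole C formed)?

0.614

Exit C_A = C_{A0}(1−X) = 5.19×0.427 = 2.216 mol/L.
A CSTR operates uniformly at the exit composition, giving r_B = 0.1920 and r_C = 0.3126 (each k·C_A^n at C_A = 2.216).
Overall selectivity = C_B/C_C = r_Bτ/(r_Cτ) = r_B/r_C = 0.614.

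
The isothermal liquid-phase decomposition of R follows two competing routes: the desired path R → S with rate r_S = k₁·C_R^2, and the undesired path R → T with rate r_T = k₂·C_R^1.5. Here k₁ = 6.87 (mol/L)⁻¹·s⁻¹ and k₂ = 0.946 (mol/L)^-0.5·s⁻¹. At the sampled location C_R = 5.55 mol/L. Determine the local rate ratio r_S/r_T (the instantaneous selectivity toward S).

17.1

S_{S/T} = r_S/r_T = (k₁·C_R^2)/(k₂·C_R^1.5) = (k₁/k₂)·C_R^0.5.
= (6.87×5.550^2) / (0.946×5.550^1.5) = 211.6/12.37 = 17.1.
Since the desired path is higher order in R, keeping C_R high (PFR or concentrated feed) favours S.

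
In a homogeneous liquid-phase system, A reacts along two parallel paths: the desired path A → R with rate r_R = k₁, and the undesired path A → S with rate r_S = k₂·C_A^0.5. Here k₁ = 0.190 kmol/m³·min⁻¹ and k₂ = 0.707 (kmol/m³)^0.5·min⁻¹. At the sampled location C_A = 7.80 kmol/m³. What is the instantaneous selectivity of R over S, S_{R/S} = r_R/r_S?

S_{R/S} = r_R/r_S = (k₁)/(k₂·C_A^0.5) = (k₁/k₂)·C_A^-0.5.
= (0.190) / (0.707×7.800^0.5) = 0.1900/1.975 = 0.0962.

0.0962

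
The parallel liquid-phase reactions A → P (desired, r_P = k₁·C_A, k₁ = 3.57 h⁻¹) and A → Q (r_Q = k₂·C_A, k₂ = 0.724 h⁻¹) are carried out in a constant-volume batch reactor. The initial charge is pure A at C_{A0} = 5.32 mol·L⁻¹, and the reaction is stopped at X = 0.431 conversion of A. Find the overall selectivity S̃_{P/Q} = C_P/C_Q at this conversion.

4.93

C_A = C_{A0}(1−X) = 3.027 mol·L⁻¹.
Both paths are first order in A, so the instantaneous fraction to P is constant: dC_P/d(−C_A) = k₁/(k₁+k₂) = 0.8314.
C_P = 0.8314·(C_{A0}−C_A) = 0.8314×2.293 = 1.91 mol·L⁻¹.
C_Q = (C_{A0}−C_A)−C_P = 0.3866 mol·L⁻¹; S̃_{P/Q} = 1.906/0.3866 = 4.93.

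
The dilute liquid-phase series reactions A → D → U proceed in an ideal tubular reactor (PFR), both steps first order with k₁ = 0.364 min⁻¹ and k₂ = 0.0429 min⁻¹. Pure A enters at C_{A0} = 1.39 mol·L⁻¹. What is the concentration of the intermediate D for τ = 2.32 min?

0.749 mol·L⁻¹

The intermediate concentration in a first-order A→B→C sequence is C_D = k₁C_{A0}(e^(−k₁τ) − e^(−k₂τ))/(k₂−k₁).
e^(−k₁τ) = e^(−0.364×2.32) = e^(−0.8445) = 0.4298; e^(−k₂τ) = e^(−0.09953) = 0.9053.
C_D = 0.364×1.39/(0.0429−0.364) × (0.4298−0.9053) = (-1.576)×(-0.4755) = 0.7492 mol·L⁻¹.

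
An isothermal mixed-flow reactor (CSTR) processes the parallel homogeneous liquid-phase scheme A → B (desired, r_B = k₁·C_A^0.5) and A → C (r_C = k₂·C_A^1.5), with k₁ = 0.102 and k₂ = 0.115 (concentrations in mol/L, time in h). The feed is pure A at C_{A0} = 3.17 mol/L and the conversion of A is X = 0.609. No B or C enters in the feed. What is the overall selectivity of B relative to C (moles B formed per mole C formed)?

0.716

Exit C_A = C_{A0}(1−X) = 3.17×0.391 = 1.239 mol/L.
In a CSTR the entire volume is at exit conditions, so r_B = 0.102×1.239^0.5 = 0.1136 and r_C = 0.115×1.239^1.5 = 0.1587.
Overall selectivity = C_B/C_C = r_Bτ/(r_Cτ) = r_B/r_C = 0.716.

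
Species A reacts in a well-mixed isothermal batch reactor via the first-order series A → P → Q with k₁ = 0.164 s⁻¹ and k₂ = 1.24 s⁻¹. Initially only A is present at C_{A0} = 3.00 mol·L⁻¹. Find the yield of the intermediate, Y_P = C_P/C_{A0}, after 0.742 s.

0.0742

The intermediate concentration in a first-order A→B→C sequence is C_P = k₁C_{A0}(e^(−k₁t) − e^(−k₂t))/(k₂−k₁).
e^(−k₁t) = e^(−0.164×0.742) = e^(−0.1217) = 0.8854; e^(−k₂t) = e^(−0.9201) = 0.3985.
C_P = 0.164×3.00/(1.24−0.164) × (0.8854−0.3985) = 0.4572×0.4869 = 0.2227 mol·L⁻¹.
Y_P = C_P/C_{A0} = 0.2227/3.00 = 0.0742.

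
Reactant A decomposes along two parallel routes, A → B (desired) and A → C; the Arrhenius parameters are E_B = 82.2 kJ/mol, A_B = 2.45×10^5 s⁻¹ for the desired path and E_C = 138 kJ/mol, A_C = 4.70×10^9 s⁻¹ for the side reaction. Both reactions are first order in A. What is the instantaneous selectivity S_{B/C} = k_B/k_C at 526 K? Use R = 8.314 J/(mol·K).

18.1

k_B/k_C = (A_B/A_C)·exp[−(E_B−E_C)/(RT)] = (A_B/A_C)·exp[(E_C−E_B)/(RT)].
(E_C−E_B)/(RT) = (138−82.2)×10³/(8.314×526) = 55800/4373 = 12.76.
k_B/k_C = (2.45×10^5/4.70×10^9)·exp(12.76) = 5.213×10^-5 × 3.479×10^5 = 18.1.
Since E_B < E_C, lowering the temperature improves selectivity toward B.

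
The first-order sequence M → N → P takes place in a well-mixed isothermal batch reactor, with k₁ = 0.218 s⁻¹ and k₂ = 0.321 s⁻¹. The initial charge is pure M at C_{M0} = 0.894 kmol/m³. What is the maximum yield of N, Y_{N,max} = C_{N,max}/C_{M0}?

0.299

For a first-order series the maximum intermediate yield is C_{N,max}/C_{M0} = (k₁/k₂)^[k₂/(k₂−k₁)].
= (0.218/0.321)^(0.321/(0.321−0.218)) = (0.6791)^(3.117) = 0.2994.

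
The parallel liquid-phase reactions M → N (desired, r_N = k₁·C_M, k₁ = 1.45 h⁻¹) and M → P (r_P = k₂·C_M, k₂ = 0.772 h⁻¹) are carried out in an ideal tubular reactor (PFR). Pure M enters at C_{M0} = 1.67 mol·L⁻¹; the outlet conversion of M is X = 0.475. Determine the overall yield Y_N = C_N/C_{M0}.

0.310

C_M = C_{M0}(1−X) = 0.8768 mol·L⁻¹.
Both paths are first order in M, so the instantaneous fraction to N is constant: dC_N/d(−C_M) = k₁/(k₁+k₂) = 0.6526.
C_N = 0.6526·(C_{M0}−C_M) = 0.6526×0.7932 = 0.518 mol·L⁻¹.
Y_N = C_N/C_{M0} = 0.5176/1.67 = 0.310.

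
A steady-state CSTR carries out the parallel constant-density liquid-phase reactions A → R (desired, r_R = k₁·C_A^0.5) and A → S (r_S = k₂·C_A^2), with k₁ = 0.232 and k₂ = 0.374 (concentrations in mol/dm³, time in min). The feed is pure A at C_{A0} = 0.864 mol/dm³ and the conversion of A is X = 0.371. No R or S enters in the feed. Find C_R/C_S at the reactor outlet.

Exit C_A = C_{A0}(1−X) = 0.864×0.629 = 0.5435 mol/dm³.
A CSTR operates uniformly at the exit composition, giving r_R = 0.1710 and r_S = 0.1105 (each k·C_A^n at C_A = 0.5435).
Overall selectivity = C_R/C_S = r_Rτ/(r_Sτ) = r_R/r_S = 1.55.

1.55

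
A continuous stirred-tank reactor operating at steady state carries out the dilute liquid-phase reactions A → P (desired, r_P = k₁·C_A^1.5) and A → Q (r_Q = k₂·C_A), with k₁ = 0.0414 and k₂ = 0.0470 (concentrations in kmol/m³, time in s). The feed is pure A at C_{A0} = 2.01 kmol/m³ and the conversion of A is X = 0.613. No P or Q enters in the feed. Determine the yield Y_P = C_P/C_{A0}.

Exit C_A = C_{A0}(1−X) = 2.01×0.387 = 0.7779 kmol/m³.
A CSTR operates uniformly at the exit composition, giving r_P = 0.02840 and r_Q = 0.03656 (each k·C_A^n at C_A = 0.7779).
Fraction of consumed A going to P: r_P/(r_P+r_Q) = 0.4372.
C_P = 0.4372·C_{A0}·X = 0.4372×2.01×0.613 = 0.539 kmol/m³; Y_P = C_P/C_{A0} = 0.268.

0.268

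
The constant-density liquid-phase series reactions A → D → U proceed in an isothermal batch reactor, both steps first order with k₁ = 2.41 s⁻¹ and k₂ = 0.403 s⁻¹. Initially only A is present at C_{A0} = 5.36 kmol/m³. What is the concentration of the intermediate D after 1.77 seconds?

3.06 kmol/m³

For first-order series with pure A initially, C_D(t) = k₁C_{A0}/(k₂−k₁)·(e^(−k₁t) − e^(−k₂t)).
e^(−k₁t) = e^(−2.41×1.77) = e^(−4.266) = 0.01404; e^(−k₂t) = e^(−0.7133) = 0.4900.
C_D = 2.41×5.36/(0.403−2.41) × (0.01404−0.4900) = (-6.436)×(-0.4760) = 3.064 kmol/m³.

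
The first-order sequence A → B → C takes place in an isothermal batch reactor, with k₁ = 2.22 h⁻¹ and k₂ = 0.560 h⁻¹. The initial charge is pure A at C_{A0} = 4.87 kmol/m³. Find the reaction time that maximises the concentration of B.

0.830 h

Setting dC_B/dt = 0 gives t_opt = ln(k₂/k₁)/(k₂−k₁).
= ln(0.560/2.22)/(0.560−2.22) = ln(0.2523)/-1.660 = -1.377/-1.660 = 0.830 h.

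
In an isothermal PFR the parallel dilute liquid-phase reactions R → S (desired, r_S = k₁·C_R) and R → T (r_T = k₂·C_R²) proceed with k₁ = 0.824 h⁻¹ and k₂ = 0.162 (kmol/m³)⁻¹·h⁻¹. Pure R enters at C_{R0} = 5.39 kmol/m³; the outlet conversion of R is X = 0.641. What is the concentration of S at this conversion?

C_R = C_{R0}(1−X) = 1.935 kmol/m³.
Along a PFR/batch, dC_S/dC_R = −r_S/(r_S+r_T) = −k₁/(k₁+k₂·C_R).
Integrating from C_{R0} to C_R: C_S = (0.824/0.162)·ln[(0.824+0.162·5.39)/(0.824+0.162·1.94)] = 5.086·ln(1.697/1.137) = 2.035 kmol/m³.

2.04 kmol/m³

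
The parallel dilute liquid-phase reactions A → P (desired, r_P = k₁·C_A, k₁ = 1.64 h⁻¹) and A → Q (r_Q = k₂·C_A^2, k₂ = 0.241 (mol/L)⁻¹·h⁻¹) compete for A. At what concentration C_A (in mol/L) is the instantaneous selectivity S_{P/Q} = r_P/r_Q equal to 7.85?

S_{P/Q} = (k₁/k₂)·C_A⁻¹ ⇒ C_A = (S·k₂/k₁)^(-1).
= (7.85×0.241/1.64)^(-1) = (1.154)^(-1) = 0.867 mol/L.

0.867 mol/L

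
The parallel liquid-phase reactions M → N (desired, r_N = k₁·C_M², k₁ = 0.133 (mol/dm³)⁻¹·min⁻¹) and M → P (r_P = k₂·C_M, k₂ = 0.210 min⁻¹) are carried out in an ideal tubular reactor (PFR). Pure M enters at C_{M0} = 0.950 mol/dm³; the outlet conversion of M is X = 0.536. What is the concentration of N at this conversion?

0.154 mol/dm³

C_M = C_{M0}(1−X) = 0.4408 mol/dm³.
Along a PFR/batch, dC_P/dC_M = −r_P/(r_N+r_P) = −k₂/(k₂+k₁·C_M).
Integrating from C_{M0} to C_M: C_P = (0.210/0.133)·ln[(0.210+0.133·0.950)/(0.210+0.133·0.441)] = 1.579·ln(0.3363/0.2686) = 0.3550 mol/dm³.
Then C_N = (C_{M0}−C_M) − C_P = 0.5092 − 0.3550 = 0.1542 mol/dm³.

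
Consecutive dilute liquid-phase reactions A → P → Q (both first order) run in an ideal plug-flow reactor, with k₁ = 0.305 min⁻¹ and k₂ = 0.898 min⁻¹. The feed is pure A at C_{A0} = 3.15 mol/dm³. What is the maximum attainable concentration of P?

For a first-order series the maximum intermediate yield is C_{P,max}/C_{A0} = (k₁/k₂)^[k₂/(k₂−k₁)].
= (0.305/0.898)^(0.898/(0.898−0.305)) = (0.3396)^(1.514) = 0.1949.
C_{P,max} = 0.1949×3.15 = 0.614 mol/dm³.

0.614 mol/dm³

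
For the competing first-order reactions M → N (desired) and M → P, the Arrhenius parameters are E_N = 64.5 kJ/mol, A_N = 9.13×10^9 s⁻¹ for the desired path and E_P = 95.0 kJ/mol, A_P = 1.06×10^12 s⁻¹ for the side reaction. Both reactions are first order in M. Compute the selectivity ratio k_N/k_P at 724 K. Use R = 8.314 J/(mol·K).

1.37

k_N/k_P = (A_N/A_P)·exp[−(E_N−E_P)/(RT)] = (A_N/A_P)·exp[(E_P−E_N)/(RT)].
(E_P−E_N)/(RT) = (95.0−64.5)×10³/(8.314×724) = 30500/6019 = 5.067.
k_N/k_P = (9.13×10^9/1.06×10^12)·exp(5.067) = 0.008613 × 158.7 = 1.37.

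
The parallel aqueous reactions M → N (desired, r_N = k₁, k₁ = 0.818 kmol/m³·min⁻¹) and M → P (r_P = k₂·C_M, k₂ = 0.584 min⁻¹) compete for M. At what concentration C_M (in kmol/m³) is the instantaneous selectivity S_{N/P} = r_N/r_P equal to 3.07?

S_{N/P} = (k₁/k₂)·C_M⁻¹ ⇒ C_M = (S·k₂/k₁)^(-1).
= (3.07×0.584/0.818)^(-1) = (2.192)^(-1) = 0.456 kmol/m³.

0.456 kmol/m³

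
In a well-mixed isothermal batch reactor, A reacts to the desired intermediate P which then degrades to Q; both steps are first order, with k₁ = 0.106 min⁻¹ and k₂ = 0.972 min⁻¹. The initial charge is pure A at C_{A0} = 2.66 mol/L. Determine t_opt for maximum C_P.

2.56 min

Setting dC_P/dt = 0 gives t_opt = ln(k₂/k₁)/(k₂−k₁).
= ln(0.972/0.106)/(0.972−0.106) = ln(9.170)/0.8660 = 2.216/0.8660 = 2.56 min.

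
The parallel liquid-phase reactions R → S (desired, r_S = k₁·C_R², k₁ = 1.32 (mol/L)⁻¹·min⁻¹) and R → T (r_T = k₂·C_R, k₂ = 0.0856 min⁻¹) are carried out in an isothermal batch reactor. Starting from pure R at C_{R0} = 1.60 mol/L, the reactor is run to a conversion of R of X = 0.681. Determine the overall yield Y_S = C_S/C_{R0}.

0.638

C_R = C_{R0}(1−X) = 0.5104 mol/L.
Along a PFR/batch, dC_T/dC_R = −r_T/(r_S+r_T) = −k₂/(k₂+k₁·C_R).
Integrating from C_{R0} to C_R: C_T = (0.0856/1.32)·ln[(0.0856+1.32·1.60)/(0.0856+1.32·0.510)] = 0.06485·ln(2.198/0.7593) = 0.06891 mol/L.
Then C_S = (C_{R0}−C_R) − C_T = 1.090 − 0.06891 = 1.021 mol/L.
Y_S = C_S/C_{R0} = 1.021/1.60 = 0.638.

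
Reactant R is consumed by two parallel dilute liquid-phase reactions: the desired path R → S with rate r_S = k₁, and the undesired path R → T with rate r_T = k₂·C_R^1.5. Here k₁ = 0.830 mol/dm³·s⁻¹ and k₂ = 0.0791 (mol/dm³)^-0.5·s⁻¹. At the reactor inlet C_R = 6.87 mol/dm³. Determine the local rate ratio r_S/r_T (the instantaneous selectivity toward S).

S_{S/T} = r_S/r_T = (k₁)/(k₂·C_R^1.5) = (k₁/k₂)·C_R^-1.5.
= (0.830) / (0.0791×6.870^1.5) = 0.8300/1.424 = 0.583.

0.583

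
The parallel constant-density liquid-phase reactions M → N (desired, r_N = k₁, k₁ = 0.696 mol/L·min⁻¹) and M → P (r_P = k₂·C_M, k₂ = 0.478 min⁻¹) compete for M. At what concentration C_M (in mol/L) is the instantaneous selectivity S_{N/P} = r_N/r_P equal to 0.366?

S_{N/P} = (k₁/k₂)·C_M⁻¹ ⇒ C_M = (S·k₂/k₁)^(-1).
= (0.366×0.478/0.696)^(-1) = (0.2514)^(-1) = 3.98 mol/L.

3.98 mol/L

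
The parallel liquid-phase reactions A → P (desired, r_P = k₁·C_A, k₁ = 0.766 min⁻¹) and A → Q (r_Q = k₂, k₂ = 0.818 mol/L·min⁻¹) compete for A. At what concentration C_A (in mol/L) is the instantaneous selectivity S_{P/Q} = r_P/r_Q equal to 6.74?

7.20 mol/L

S_{P/Q} = (k₁/k₂)·C_A ⇒ C_A = S·k₂/k₁.
= 6.74×0.818/0.766 = 7.20 mol/L.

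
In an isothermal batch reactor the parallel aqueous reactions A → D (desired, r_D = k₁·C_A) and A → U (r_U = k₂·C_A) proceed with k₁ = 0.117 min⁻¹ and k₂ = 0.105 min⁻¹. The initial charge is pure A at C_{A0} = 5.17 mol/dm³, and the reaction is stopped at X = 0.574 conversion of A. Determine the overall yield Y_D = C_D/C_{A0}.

C_A = C_{A0}(1−X) = 2.202 mol/dm³.
Both paths are first order in A, so the instantaneous fraction to D is constant: dC_D/d(−C_A) = k₁/(k₁+k₂) = 0.5270.
C_D = 0.5270·(C_{A0}−C_A) = 0.5270×2.968 = 1.56 mol/dm³.
Y_D = C_D/C_{A0} = 1.564/5.17 = 0.303.

0.303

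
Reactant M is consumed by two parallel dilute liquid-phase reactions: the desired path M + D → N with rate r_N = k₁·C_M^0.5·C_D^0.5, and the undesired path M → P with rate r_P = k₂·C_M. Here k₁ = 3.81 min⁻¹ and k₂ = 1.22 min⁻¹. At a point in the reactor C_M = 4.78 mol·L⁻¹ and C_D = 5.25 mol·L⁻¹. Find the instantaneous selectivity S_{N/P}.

S_{N/P} = r_N/r_P = (k₁·C_M^0.5·C_D^0.5)/(k₂·C_M) = (k₁/k₂)·C_M^-0.5·C_D^0.5.
= (3.81×4.780^0.5×5.250^0.5) / (1.22×4.780) = 19.09/5.832 = 3.27.
The undesired path is higher order in M, so low C_M (CSTR or dilute feed) favours N.

3.27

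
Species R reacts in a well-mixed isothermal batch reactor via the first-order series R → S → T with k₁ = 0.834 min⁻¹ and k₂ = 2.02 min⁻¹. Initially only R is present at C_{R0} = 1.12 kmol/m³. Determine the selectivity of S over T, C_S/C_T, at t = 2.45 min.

0.110

The intermediate concentration in a first-order A→B→C sequence is C_S = k₁C_{R0}(e^(−k₁t) − e^(−k₂t))/(k₂−k₁).
e^(−k₁t) = e^(−0.834×2.45) = e^(−2.043) = 0.1296; e^(−k₂t) = e^(−4.949) = 0.007090.
C_S = 0.834×1.12/(2.02−0.834) × (0.1296−0.007090) = 0.7876×0.1225 = 0.09649 kmol/m³.
C_R = C_{R0}e^(−k₁t) = 0.1452 kmol/m³, so C_T = C_{R0}−C_R−C_S = 0.8784 kmol/m³; C_S/C_T = 0.110.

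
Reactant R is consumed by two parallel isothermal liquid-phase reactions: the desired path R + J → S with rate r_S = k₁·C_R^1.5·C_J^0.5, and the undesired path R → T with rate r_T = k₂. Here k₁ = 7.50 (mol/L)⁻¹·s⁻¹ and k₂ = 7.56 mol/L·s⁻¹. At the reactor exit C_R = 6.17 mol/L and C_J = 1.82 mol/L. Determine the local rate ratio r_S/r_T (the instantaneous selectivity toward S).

20.5

S_{S/T} = r_S/r_T = (k₁·C_R^1.5·C_J^0.5)/(k₂) = (k₁/k₂)·C_R^1.5·C_J^0.5.
= (7.50×6.170^1.5×1.820^0.5) / (7.56) = 155.1/7.560 = 20.5.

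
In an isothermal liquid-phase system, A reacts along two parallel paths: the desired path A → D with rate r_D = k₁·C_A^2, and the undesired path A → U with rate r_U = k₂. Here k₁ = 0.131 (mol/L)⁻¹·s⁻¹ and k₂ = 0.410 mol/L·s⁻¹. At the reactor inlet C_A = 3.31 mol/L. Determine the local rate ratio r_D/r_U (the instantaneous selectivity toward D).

S_{D/U} = r_D/r_U = (k₁·C_A^2)/(k₂) = (k₁/k₂)·C_A^2.
= (0.131×3.310^2) / (0.410) = 1.435/0.4100 = 3.50.
Since the desired path is higher order in A, keeping C_A high (PFR or concentrated feed) favours D.

3.50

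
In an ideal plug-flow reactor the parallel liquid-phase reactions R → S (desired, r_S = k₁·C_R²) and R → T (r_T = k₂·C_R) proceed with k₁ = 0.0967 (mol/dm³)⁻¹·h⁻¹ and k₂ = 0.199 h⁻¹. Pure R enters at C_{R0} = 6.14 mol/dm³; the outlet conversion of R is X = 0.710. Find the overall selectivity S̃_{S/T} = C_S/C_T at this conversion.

C_R = C_{R0}(1−X) = 1.781 mol/dm³.
Along a PFR/batch, dC_T/dC_R = −r_T/(r_S+r_T) = −k₂/(k₂+k₁·C_R).
Integrating from C_{R0} to C_R: C_T = (0.199/0.0967)·ln[(0.199+0.0967·6.14)/(0.199+0.0967·1.78)] = 2.058·ln(0.7927/0.3712) = 1.562 mol/dm³.
Then C_S = (C_{R0}−C_R) − C_T = 4.359 − 1.562 = 2.798 mol/dm³.
S̃_{S/T} = C_S/C_T = 2.798/1.562 = 1.79.

1.79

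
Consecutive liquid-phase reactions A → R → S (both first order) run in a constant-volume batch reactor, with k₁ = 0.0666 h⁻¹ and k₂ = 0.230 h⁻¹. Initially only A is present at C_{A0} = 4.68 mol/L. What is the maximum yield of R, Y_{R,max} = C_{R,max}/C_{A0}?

0.175

Evaluating C_R at t_opt = ln(k₂/k₁)/(k₂−k₁) gives C_{R,max}/C_{A0} = (k₁/k₂)^[k₂/(k₂−k₁)].
= (0.0666/0.230)^(0.230/(0.230−0.0666)) = (0.2896)^(1.408) = 0.1747.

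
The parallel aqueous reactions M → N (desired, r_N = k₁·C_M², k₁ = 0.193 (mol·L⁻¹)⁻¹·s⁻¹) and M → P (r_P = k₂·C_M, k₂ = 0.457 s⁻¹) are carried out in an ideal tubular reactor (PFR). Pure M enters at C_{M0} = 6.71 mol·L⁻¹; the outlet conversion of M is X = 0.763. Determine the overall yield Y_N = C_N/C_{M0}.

0.470

C_M = C_{M0}(1−X) = 1.590 mol·L⁻¹.
Along a PFR/batch, dC_P/dC_M = −r_P/(r_N+r_P) = −k₂/(k₂+k₁·C_M).
Integrating from C_{M0} to C_M: C_P = (0.457/0.193)·ln[(0.457+0.193·6.71)/(0.457+0.193·1.59)] = 2.368·ln(1.752/0.7639) = 1.965 mol·L⁻¹.
Then C_N = (C_{M0}−C_M) − C_P = 5.120 − 1.965 = 3.154 mol·L⁻¹.
Y_N = C_N/C_{M0} = 3.154/6.71 = 0.470.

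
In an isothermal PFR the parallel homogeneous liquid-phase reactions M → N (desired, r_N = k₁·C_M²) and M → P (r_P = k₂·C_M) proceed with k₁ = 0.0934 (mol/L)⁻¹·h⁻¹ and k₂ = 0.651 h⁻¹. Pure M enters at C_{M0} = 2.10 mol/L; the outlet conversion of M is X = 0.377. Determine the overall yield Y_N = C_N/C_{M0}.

C_M = C_{M0}(1−X) = 1.308 mol/L.
Along a PFR/batch, dC_P/dC_M = −r_P/(r_N+r_P) = −k₂/(k₂+k₁·C_M).
Integrating from C_{M0} to C_M: C_P = (0.651/0.0934)·ln[(0.651+0.0934·2.10)/(0.651+0.0934·1.31)] = 6.970·ln(0.8471/0.7732) = 0.6366 mol/L.
Then C_N = (C_{M0}−C_M) − C_P = 0.7917 − 0.6366 = 0.1551 mol/L.
Y_N = C_N/C_{M0} = 0.1551/2.10 = 0.0739.

0.0739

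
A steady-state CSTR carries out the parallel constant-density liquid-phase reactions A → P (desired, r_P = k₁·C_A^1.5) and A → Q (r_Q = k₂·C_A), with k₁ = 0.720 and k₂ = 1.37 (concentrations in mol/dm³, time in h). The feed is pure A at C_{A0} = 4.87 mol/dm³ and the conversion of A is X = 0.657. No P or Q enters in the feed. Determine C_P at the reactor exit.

Exit C_A = C_{A0}(1−X) = 4.87×0.343 = 1.670 mol/dm³.
In a CSTR the entire volume is at exit conditions, so r_P = 0.720×1.670^1.5 = 1.554 and r_Q = 1.37×1.670 = 2.288.
Fraction of consumed A going to P: r_P/(r_P+r_Q) = 0.4045.
C_P = 0.4045·C_{A0}·X = 0.4045×4.87×0.657 = 1.29 mol/dm³.

1.29 mol/dm³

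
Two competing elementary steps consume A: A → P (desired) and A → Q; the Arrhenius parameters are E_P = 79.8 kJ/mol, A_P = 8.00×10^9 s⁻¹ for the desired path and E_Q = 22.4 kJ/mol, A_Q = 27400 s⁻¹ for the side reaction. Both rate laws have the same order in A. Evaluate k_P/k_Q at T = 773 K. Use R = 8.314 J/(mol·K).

Since both paths have the same order in A, the concentration cancels and S_{P/Q} = k_P/k_Q = (A_P/A_Q)·exp[(E_Q−E_P)/(RT)].
(E_Q−E_P)/(RT) = (22.4−79.8)×10³/(8.314×773) = -57400/6427 = -8.931.
k_P/k_Q = (8.00×10^9/27400)·exp(-8.931) = 2.920×10^5 × 1.322×10^-4 = 38.6.

38.6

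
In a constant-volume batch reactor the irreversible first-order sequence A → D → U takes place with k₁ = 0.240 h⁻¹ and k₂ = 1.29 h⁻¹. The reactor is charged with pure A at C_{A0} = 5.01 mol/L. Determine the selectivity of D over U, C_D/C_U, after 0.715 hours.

Solving the coupled first-order balances gives C_D(t) = [k₁/(k₂−k₁)]·C_{A0}·(e^(−k₁t) − e^(−k₂t)).
e^(−k₁t) = e^(−0.240×0.715) = e^(−0.1716) = 0.8423; e^(−k₂t) = e^(−0.9224) = 0.3976.
C_D = 0.240×5.01/(1.29−0.240) × (0.8423−0.3976) = 1.145×0.4447 = 0.5093 mol/L.
C_A = C_{A0}e^(−k₁t) = 4.220 mol/L, so C_U = C_{A0}−C_A−C_D = 0.2807 mol/L; C_D/C_U = 1.81.

1.81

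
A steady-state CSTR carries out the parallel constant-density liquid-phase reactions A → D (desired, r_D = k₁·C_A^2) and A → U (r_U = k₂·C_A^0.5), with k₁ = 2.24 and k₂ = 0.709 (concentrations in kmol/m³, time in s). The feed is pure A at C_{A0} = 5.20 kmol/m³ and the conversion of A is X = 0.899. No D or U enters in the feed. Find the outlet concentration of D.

Exit C_A = C_{A0}(1−X) = 5.20×0.101 = 0.5252 kmol/m³.
In a CSTR the entire volume is at exit conditions, so r_D = 2.24×0.5252^2 = 0.6179 and r_U = 0.709×0.5252^0.5 = 0.5138.
Fraction of consumed A going to D: r_D/(r_D+r_U) = 0.5460.
C_D = 0.5460·C_{A0}·X = 0.5460×5.20×0.899 = 2.55 kmol/m³.

2.55 kmol/m³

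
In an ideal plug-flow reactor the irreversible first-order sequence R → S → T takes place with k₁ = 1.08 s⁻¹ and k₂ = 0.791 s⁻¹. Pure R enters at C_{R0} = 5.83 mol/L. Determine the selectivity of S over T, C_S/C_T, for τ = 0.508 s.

The intermediate concentration in a first-order A→B→C sequence is C_S = k₁C_{R0}(e^(−k₁τ) − e^(−k₂τ))/(k₂−k₁).
e^(−k₁τ) = e^(−1.08×0.508) = e^(−0.5486) = 0.5777; e^(−k₂τ) = e^(−0.4018) = 0.6691.
C_S = 1.08×5.83/(0.791−1.08) × (0.5777−0.6691) = (-21.79)×(-0.09136) = 1.990 mol/L.
C_R = C_{R0}e^(−k₁τ) = 3.368 mol/L, so C_T = C_{R0}−C_R−C_S = 0.4713 mol/L; C_S/C_T = 4.22.

4.22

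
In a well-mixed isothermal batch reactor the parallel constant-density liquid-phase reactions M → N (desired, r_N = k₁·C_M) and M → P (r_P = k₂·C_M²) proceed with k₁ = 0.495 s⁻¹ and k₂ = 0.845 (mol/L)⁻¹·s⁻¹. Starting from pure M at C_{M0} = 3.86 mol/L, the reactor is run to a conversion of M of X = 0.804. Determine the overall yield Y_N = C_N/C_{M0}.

C_M = C_{M0}(1−X) = 0.7566 mol/L.
Along a PFR/batch, dC_N/dC_M = −r_N/(r_N+r_P) = −k₁/(k₁+k₂·C_M).
Integrating from C_{M0} to C_M: C_N = (0.495/0.845)·ln[(0.495+0.845·3.86)/(0.495+0.845·0.757)] = 0.5858·ln(3.757/1.134) = 0.7015 mol/L.
Y_N = C_N/C_{M0} = 0.7015/3.86 = 0.182.

0.182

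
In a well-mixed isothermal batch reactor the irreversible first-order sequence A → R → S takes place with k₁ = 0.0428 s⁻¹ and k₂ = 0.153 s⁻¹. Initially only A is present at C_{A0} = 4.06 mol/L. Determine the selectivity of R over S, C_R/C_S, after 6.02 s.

The intermediate concentration in a first-order A→B→C sequence is C_R = k₁C_{A0}(e^(−k₁t) − e^(−k₂t))/(k₂−k₁).
e^(−k₁t) = e^(−0.0428×6.02) = e^(−0.2577) = 0.7729; e^(−k₂t) = e^(−0.9211) = 0.3981.
C_R = 0.0428×4.06/(0.153−0.0428) × (0.7729−0.3981) = 1.577×0.3748 = 0.5909 mol/L.
C_A = C_{A0}e^(−k₁t) = 3.138 mol/L, so C_S = C_{A0}−C_A−C_R = 0.3312 mol/L; C_R/C_S = 1.78.

1.78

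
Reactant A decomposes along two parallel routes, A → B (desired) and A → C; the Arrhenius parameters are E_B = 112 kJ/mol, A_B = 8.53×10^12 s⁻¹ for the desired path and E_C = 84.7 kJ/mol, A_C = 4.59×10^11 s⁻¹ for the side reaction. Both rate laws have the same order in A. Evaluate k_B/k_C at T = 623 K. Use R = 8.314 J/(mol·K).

Since both paths have the same order in A, the concentration cancels and S_{B/C} = k_B/k_C = (A_B/A_C)·exp[(E_C−E_B)/(RT)].
(E_C−E_B)/(RT) = (84.7−112)×10³/(8.314×623) = -27300/5180 = -5.271.
k_B/k_C = (8.53×10^12/4.59×10^11)·exp(-5.271) = 18.58 × 0.005140 = 0.0955.
Since E_B > E_C, raising the temperature improves selectivity toward B.

0.0955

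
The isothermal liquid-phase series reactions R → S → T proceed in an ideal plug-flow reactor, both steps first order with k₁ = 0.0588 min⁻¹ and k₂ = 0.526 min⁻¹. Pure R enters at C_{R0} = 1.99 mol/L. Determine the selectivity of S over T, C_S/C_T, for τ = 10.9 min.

The intermediate concentration in a first-order A→B→C sequence is C_S = k₁C_{R0}(e^(−k₁τ) − e^(−k₂τ))/(k₂−k₁).
e^(−k₁τ) = e^(−0.0588×10.9) = e^(−0.6409) = 0.5268; e^(−k₂τ) = e^(−5.733) = 0.003236.
C_S = 0.0588×1.99/(0.526−0.0588) × (0.5268−0.003236) = 0.2505×0.5236 = 0.1311 mol/L.
C_R = C_{R0}e^(−k₁τ) = 1.048 mol/L, so C_T = C_{R0}−C_R−C_S = 0.8105 mol/L; C_S/C_T = 0.162.

0.162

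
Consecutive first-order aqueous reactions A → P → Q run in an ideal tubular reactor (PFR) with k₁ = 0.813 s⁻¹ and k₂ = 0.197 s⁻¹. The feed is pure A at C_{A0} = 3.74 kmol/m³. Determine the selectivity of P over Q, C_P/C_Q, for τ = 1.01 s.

For first-order series with pure A initially, C_P(τ) = k₁C_{A0}/(k₂−k₁)·(e^(−k₁τ) − e^(−k₂τ)).
e^(−k₁τ) = e^(−0.813×1.01) = e^(−0.8211) = 0.4399; e^(−k₂τ) = e^(−0.1990) = 0.8196.
C_P = 0.813×3.74/(0.197−0.813) × (0.4399−0.8196) = (-4.936)×(-0.3796) = 1.874 kmol/m³.
C_A = C_{A0}e^(−k₁τ) = 1.645 kmol/m³, so C_Q = C_{A0}−C_A−C_P = 0.2207 kmol/m³; C_P/C_Q = 8.49.

8.49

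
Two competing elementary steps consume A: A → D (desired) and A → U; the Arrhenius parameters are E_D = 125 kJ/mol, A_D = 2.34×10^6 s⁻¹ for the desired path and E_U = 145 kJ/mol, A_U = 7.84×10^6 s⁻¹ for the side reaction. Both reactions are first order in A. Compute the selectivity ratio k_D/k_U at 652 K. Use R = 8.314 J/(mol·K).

11.9

With equal orders, S_{D/U} = k_D/k_U = (A_D/A_U)·exp[(E_U−E_D)/(RT)].
(E_U−E_D)/(RT) = (145−125)×10³/(8.314×652) = 20000/5421 = 3.690.
k_D/k_U = (2.34×10^6/7.84×10^6)·exp(3.690) = 0.2985 × 40.03 = 11.9.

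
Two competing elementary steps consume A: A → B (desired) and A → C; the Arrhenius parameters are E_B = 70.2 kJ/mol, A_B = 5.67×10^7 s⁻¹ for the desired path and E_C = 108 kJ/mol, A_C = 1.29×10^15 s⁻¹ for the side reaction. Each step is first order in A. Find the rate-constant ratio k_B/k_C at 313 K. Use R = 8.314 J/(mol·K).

0.0894

k_B/k_C = (A_B/A_C)·exp[−(E_B−E_C)/(RT)] = (A_B/A_C)·exp[(E_C−E_B)/(RT)].
(E_C−E_B)/(RT) = (108−70.2)×10³/(8.314×313) = 37800/2602 = 14.53.
k_B/k_C = (5.67×10^7/1.29×10^15)·exp(14.53) = 4.395×10^-8 × 2.034×10^6 = 0.0894.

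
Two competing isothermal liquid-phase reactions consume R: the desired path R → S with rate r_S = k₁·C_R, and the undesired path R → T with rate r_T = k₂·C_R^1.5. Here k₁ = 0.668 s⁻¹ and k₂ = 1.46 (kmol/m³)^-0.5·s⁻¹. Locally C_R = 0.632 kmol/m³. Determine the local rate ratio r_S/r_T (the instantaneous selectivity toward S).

S_{S/T} = r_S/r_T = (k₁·C_R)/(k₂·C_R^1.5) = (k₁/k₂)·C_R^-0.5.
= (0.668×0.6320) / (1.46×0.6320^1.5) = 0.4222/0.7335 = 0.576.
The undesired path is higher order in R, so low C_R (CSTR or dilute feed) favours S.

0.576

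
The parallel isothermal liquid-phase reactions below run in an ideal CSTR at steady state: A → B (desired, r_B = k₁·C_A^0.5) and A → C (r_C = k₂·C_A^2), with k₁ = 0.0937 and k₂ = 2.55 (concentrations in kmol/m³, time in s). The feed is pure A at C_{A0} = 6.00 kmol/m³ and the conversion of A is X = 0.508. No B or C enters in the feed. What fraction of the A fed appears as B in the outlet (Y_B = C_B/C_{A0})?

Exit C_A = C_{A0}(1−X) = 6.00×0.492 = 2.952 kmol/m³.
A CSTR operates uniformly at the exit composition, giving r_B = 0.1610 and r_C = 22.22 (each k·C_A^n at C_A = 2.952).
Fraction of consumed A going to B: r_B/(r_B+r_C) = 0.007193.
C_B = 0.007193·C_{A0}·X = 0.007193×6.00×0.508 = 0.0219 kmol/m³; Y_B = C_B/C_{A0} = 0.00365.

0.00365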